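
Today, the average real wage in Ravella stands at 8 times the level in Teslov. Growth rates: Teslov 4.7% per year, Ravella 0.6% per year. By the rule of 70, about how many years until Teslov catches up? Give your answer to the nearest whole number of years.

about 51 years

The growth-rate gap is 4.7% − 0.6% = 4.1 percentage points.
So the ratio between them halves every 70/4.1 ≈ 17.07 years.
An 8 times gap closes after 3 halvings: 3 × 17.07 ≈ 51 years.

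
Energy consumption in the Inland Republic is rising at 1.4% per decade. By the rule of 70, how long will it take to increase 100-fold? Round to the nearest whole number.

At 1.4% it doubles every 70/1.4 ≈ 50.00 decades.
100× is log₂ 100 ≈ 6.64 doublings, so ≈ 6.64 × 50.00 = 332 decades.

approximately 332 decades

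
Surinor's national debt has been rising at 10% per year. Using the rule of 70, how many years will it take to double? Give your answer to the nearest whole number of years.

around 7 years

70/10 ≈ 7.00, so it doubles roughly every 7 years.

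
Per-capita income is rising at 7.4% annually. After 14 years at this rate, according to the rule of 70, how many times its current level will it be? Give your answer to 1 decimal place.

around 2.8 times

Doubles every ≈ 9.46 years (70/7.4).
14 years is 1.48 doublings; 2^1.48 ≈ 2.8×.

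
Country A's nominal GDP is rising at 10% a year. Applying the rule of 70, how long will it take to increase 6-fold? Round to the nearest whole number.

One doubling takes 70/10 = 7.00 years.
6× is log₂ 6 ≈ 2.58 doublings, so ≈ 2.58 × 7.00 = 18 years.

18 years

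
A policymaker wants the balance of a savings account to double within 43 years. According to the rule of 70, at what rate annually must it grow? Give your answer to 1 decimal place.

≈ 1.6%

70 / 43 ≈ 1.63, so about 1.6% annually.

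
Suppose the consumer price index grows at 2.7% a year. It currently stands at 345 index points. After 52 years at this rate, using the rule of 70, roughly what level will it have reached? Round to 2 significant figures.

1400 index points

Doubling time ≈ 70/2.7 = 25.93 years.
52 years is 52/25.93 ≈ 2.01 doublings, a factor of 2^2.01 ≈ 4.03.
345 × 4.03 ≈ 1400 index points.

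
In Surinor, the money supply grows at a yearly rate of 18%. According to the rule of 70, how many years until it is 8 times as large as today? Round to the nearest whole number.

approximately 12 years

One doubling takes 70/18 = 3.89 years.
8× is 3 doublings, so 3 × 3.89 ≈ 12 years.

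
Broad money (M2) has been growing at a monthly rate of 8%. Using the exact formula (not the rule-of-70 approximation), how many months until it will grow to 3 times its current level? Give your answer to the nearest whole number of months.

14 months

t = ln(3) / ln(1 + 0.08) = 1.0986 / 0.076961 ≈ 14.27.
≈ 14 months.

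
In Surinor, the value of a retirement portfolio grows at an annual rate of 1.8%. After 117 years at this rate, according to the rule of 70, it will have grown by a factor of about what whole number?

At 1.8% one doubling takes ≈ 38.89 years; 117 years is 3 of them, so ×8.

around 8 times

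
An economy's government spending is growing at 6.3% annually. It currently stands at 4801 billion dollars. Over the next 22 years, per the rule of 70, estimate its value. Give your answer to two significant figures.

Doubling time ≈ 70/6.3 = 11.11 years.
22 years is 22/11.11 ≈ 1.98 doublings, a factor of 2^1.98 ≈ 3.94.
4801 × 3.94 ≈ 19000 billion dollars.

around 19000 billion dollars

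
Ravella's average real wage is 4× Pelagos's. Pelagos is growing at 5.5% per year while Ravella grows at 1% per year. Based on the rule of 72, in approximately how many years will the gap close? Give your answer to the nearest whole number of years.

around 32 years

The growth-rate gap is 5.5% − 1% = 4.5 percentage points.
So the ratio between them halves every 72/4.5 ≈ 16.00 years.
A 4× gap closes after 2 halvings: 2 × 16.00 ≈ 32 years.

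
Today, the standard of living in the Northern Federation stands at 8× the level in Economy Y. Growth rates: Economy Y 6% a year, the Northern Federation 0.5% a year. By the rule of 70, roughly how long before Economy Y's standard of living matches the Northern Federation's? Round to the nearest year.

≈ 38 years

What matters is the difference: 5.5 pp.
Rule of 70 on the gap: the ratio halves every 70/5.5 ≈ 12.73 years.
An 8× gap closes after 3 halvings: 3 × 12.73 ≈ 38 years.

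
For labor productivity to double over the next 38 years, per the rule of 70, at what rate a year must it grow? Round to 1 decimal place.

70 / 38 ≈ 1.84, so about 1.8% a year.

around 1.8% a year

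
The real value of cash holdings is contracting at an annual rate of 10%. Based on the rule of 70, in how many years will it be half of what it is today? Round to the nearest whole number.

approximately 7 years

Falling at 10%, it halves about every 70/10 = 7.00 years.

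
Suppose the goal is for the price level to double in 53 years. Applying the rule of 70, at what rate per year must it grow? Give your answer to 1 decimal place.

around 1.3%

70 / 53 ≈ 1.32, so about 1.3% per year.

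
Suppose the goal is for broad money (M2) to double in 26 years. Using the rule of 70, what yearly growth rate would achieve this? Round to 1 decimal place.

around 2.7%

70 / 26 ≈ 2.69, so about 2.7% per year.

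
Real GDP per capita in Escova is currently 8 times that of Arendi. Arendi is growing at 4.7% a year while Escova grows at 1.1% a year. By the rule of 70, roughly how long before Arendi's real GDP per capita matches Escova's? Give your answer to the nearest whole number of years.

The growth-rate gap is 4.7% − 1.1% = 3.6 percentage points.
So the ratio between them halves every 70/3.6 ≈ 19.44 years.
An 8 times gap closes after 3 halvings: 3 × 19.44 ≈ 58 years.

roughly 58 years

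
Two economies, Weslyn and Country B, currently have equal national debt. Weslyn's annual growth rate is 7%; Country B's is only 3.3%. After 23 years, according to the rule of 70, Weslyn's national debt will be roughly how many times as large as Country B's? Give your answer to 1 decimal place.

2.3 times

Weslyn pulls ahead at 3.7 pp per year, so the ratio doubles every 70/3.7 ≈ 18.92 years.
In 23 years that's 1.22 doublings: 2^1.22 ≈ 2.3.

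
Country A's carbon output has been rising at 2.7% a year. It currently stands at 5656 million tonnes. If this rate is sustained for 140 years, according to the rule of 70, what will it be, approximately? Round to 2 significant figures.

about 240000 million tonnes

Doubling time ≈ 70/2.7 = 25.93 years.
140 years is 140/25.93 ≈ 5.40 doublings, a factor of 2^5.40 ≈ 42.22.
5656 × 42.22 ≈ 240000 million tonnes.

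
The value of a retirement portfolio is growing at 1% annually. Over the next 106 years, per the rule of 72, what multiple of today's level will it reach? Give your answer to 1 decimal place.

2.8 times

Doubles every ≈ 72.00 years (72/1).
106 years is 1.47 doublings; 2^1.47 ≈ 2.8×.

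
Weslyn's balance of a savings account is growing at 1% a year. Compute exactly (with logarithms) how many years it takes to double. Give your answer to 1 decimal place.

t = ln(2) / ln(1 + 0.01) = 0.6931 / 0.009950 ≈ 69.66.

69.7 years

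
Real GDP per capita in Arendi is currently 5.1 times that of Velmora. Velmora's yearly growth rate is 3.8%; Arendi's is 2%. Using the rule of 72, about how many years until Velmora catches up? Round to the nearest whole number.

What matters is the difference: 1.8 pp.
Rule of 72 on the gap: the ratio halves every 72/1.8 ≈ 40.00 years.
A 5.1 times gap takes log₂(5.1) ≈ 2.35 halvings to close: 2.35 × 40.00 ≈ 94 years.

roughly 94 years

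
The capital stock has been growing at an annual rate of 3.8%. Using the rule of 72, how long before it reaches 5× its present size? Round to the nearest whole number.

Doubling time ≈ 72/3.8 = 18.95 years.
Reaching 5× takes log₂(5) ≈ 2.32 doublings.
2.32 × 18.95 ≈ 44 years.

approximately 44 years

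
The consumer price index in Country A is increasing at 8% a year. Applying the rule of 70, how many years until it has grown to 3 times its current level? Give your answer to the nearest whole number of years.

At 8% it doubles every 70/8 ≈ 8.75 years.
3× is log₂ 3 ≈ 1.58 doublings, so ≈ 1.58 × 8.75 = 14 years.

roughly 14 years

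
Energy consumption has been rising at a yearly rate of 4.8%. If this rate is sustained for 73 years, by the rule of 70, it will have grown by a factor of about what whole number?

≈ 32 times

70/4.8 ≈ 14.58 years per doubling.
73 years fits 5 doublings: 2^5 = 32.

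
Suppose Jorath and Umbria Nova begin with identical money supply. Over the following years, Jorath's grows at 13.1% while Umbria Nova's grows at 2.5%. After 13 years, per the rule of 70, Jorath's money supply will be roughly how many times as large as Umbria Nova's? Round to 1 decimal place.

Only the 10.6-point difference matters.
70/10.6 ≈ 6.60 years per doubling of the ratio; 13 years gives 1.97 doublings, so ≈ 3.9×.

approximately 3.9 times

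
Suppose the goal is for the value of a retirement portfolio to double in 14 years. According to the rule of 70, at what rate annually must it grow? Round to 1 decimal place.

5.0%

70 / 14 ≈ 5.00, so about 5.0% annually.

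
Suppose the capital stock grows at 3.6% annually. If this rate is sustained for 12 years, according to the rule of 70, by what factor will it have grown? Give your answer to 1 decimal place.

≈ 1.5 times

Doubles every ≈ 19.44 years (70/3.6).
12 years is 0.62 doublings; 2^0.62 ≈ 1.5×.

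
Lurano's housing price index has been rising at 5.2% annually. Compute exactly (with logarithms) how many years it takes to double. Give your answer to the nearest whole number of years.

14 years

t = ln(2) / ln(1 + 0.052) = 0.6931 / 0.050693 ≈ 13.67.
≈ 14 years.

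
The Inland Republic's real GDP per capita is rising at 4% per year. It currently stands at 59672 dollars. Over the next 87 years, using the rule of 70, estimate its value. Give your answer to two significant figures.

roughly 1900000 dollars

Doubling time ≈ 70/4 = 17.50 years.
87 years is 87/17.50 ≈ 4.97 doublings, a factor of 2^4.97 ≈ 31.34.
59672 × 31.34 ≈ 1900000 dollars.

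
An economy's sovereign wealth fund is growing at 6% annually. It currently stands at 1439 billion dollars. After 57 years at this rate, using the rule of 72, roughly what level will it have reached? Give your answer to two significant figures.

It doubles every 72/6 ≈ 12.00 years, so 57 years is 4.75 doublings.
2^4.75 ≈ 26.91; 1439 × 26.91 ≈ 39000 billion dollars.

roughly 39000 billion dollars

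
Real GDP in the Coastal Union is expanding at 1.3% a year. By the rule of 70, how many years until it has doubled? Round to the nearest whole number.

about 54 years

Doubling time ≈ 70 / 1.3 = 53.85 years.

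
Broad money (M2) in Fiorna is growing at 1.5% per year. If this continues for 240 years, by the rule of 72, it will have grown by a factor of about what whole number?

≈ 32 times

At 1.5% one doubling takes ≈ 48.00 years; 240 years is 5 of them, so ×32.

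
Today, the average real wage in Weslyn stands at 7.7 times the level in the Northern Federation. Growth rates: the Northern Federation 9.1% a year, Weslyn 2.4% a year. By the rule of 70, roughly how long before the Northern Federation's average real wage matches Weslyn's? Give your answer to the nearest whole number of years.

the Northern Federation gains on Weslyn at 9.1% − 2.4% = 6.7 points a year.
At that relative rate the gap halves every 70/6.7 ≈ 10.45 years.
A 7.7 times gap takes log₂(7.7) ≈ 2.94 halvings to close: 2.94 × 10.45 ≈ 31 years.

around 31 years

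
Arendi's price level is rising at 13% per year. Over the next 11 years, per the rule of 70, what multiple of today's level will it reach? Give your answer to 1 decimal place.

Doubling time ≈ 70/13 = 5.38 years.
11 years / 5.38 ≈ 2.04 doublings → factor 2^2.04 ≈ 4.1.

roughly 4.1 times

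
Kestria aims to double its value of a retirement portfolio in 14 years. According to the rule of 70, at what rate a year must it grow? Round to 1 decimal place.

70 / 14 ≈ 5.00, so about 5.0% a year.

roughly 5.0%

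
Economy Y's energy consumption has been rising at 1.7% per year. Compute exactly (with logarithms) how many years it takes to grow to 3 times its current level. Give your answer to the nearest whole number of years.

t = ln(3) / ln(1 + 0.017) = 1.0986 / 0.016857 ≈ 65.17.
≈ 65 years.

65 years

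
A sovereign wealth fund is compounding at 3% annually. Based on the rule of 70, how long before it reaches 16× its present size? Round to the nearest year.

At 3% it doubles every 70/3 ≈ 23.33 years.
16× is 4 doublings, so 4 × 23.33 ≈ 93 years.

93 years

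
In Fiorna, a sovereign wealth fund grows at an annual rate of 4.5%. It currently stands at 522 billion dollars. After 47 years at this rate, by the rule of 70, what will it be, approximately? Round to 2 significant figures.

It doubles every 70/4.5 ≈ 15.56 years, so 47 years is 3.02 doublings.
2^3.02 ≈ 8.11; 522 × 8.11 ≈ 4200 billion dollars.

about 4200 billion dollars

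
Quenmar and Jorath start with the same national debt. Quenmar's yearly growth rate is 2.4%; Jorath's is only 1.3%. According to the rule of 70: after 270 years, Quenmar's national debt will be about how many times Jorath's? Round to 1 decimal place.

about 18.9 times

Rate gap = 2.4% − 1.3% = 1.1 points.
The ratio doubles every 70/1.1 ≈ 63.64 years.
270/63.64 ≈ 4.24 doublings → ratio ≈ 2^4.24 ≈ 18.9.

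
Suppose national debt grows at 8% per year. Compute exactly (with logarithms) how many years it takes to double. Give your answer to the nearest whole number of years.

9 years

t = ln(2) / ln(1 + 0.08) = 0.6931 / 0.076961 ≈ 9.01.
≈ 9 years.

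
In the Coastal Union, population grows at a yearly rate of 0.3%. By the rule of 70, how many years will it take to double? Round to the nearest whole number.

roughly 233 years

70/0.3 ≈ 233.33, so it doubles roughly every 233 years.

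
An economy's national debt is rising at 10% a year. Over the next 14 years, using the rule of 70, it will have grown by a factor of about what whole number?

approximately 4 times

At 10% one doubling takes ≈ 7.00 years; 14 years is 2 of them, so ×4.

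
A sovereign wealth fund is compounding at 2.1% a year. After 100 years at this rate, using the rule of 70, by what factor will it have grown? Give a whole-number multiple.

8 times

Doubling time ≈ 70/2.1 = 33.33 years.
100/33.33 ≈ 3 doublings, so about 2^3 = 8×.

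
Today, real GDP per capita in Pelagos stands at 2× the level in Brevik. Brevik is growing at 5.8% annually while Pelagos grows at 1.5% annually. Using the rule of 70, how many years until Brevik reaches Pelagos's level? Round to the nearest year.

approximately 16 years

The growth-rate gap is 5.8% − 1.5% = 4.3 percentage points.
So the ratio between them halves every 70/4.3 ≈ 16.28 years.
A 2× gap closes after 1 halving: 1 × 16.28 ≈ 16 years.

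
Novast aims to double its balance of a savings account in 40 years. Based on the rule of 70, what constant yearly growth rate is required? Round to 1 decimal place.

70 / 40 ≈ 1.75, so about 1.8% per year.

around 1.8%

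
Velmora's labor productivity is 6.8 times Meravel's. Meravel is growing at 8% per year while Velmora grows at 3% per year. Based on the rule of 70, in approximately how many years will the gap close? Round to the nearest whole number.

roughly 39 years

The growth-rate gap is 8% − 3% = 5 percentage points.
So the ratio between them halves every 70/5 ≈ 14.00 years.
A 6.8 times gap takes log₂(6.8) ≈ 2.77 halvings to close: 2.77 × 14.00 ≈ 39 years.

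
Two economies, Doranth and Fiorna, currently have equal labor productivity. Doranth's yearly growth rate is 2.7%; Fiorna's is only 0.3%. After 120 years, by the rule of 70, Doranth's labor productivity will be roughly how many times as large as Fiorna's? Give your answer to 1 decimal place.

17.3 times

Rate gap = 2.7% − 0.3% = 2.4 points.
The ratio doubles every 70/2.4 ≈ 29.17 years.
120/29.17 ≈ 4.11 doublings → ratio ≈ 2^4.11 ≈ 17.3.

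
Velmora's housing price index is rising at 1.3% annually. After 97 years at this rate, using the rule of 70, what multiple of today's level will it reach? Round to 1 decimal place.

roughly 3.5 times

Doubles every ≈ 53.85 years (70/1.3).
97 years is 1.80 doublings; 2^1.80 ≈ 3.5×.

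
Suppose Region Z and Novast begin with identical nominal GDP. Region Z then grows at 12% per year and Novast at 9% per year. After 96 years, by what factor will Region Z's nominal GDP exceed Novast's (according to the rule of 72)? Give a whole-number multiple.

around 16 times

Only the 3-point difference matters.
72/3 ≈ 24.00 years per doubling of the ratio; 96 years gives 4.00 doublings, so ≈ 16×.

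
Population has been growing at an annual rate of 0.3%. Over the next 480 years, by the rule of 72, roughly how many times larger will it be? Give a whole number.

approximately 4 times

At 0.3% one doubling takes ≈ 240.00 years; 480 years is 2 of them, so ×4.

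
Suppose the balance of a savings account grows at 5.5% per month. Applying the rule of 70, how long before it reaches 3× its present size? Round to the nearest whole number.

Doubling time ≈ 70/5.5 = 12.73 months.
Reaching 3× takes log₂(3) ≈ 1.58 doublings.
1.58 × 12.73 ≈ 20 months.

roughly 20 months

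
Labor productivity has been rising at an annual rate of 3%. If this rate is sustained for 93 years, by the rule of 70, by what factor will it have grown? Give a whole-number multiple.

≈ 16 times

Doubling time ≈ 70/3 = 23.33 years.
93/23.33 ≈ 4 doublings, so about 2^4 = 16×.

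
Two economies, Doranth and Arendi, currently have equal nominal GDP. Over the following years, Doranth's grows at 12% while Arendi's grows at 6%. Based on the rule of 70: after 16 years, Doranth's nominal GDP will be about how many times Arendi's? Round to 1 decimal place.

Only the 6-point difference matters.
70/6 ≈ 11.67 years per doubling of the ratio; 16 years gives 1.37 doublings, so ≈ 2.6×.

around 2.6 times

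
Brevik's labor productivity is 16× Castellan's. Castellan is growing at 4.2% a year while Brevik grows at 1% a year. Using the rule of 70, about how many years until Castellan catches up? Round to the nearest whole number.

≈ 88 years

The growth-rate gap is 4.2% − 1% = 3.2 percentage points.
So the ratio between them halves every 70/3.2 ≈ 21.88 years.
A 16× gap closes after 4 halvings: 4 × 21.88 ≈ 88 years.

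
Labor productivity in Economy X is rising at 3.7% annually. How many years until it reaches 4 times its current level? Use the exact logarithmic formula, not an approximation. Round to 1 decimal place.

t = ln(4) / ln(1 + 0.037) = 1.3863 / 0.036332 ≈ 38.16.

38.2 years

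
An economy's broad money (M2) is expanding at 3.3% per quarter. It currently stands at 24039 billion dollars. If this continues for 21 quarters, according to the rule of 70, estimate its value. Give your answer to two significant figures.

approximately 48000 billion dollars

Doubling time ≈ 70/3.3 = 21.21 quarters.
21 quarters is 21/21.21 ≈ 0.99 doublings, a factor of 2^0.99 ≈ 1.99.
24039 × 1.99 ≈ 48000 billion dollars.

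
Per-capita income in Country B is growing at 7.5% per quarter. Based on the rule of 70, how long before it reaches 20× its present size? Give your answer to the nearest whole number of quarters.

One doubling takes 70/7.5 = 9.33 quarters.
Reaching 20× takes log₂(20) ≈ 4.32 doublings.
4.32 × 9.33 ≈ 40 quarters.

around 40 quarters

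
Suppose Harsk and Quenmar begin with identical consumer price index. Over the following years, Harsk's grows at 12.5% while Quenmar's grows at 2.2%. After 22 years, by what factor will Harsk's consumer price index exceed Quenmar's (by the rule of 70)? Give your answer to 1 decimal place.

around 9.4 times

Rate gap = 12.5% − 2.2% = 10.3 points.
The ratio doubles every 70/10.3 ≈ 6.80 years.
22/6.80 ≈ 3.24 doublings → ratio ≈ 2^3.24 ≈ 9.4.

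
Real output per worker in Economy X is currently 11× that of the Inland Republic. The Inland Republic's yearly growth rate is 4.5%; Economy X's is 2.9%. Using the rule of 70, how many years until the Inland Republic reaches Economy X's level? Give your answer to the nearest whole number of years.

151 years

The growth-rate gap is 4.5% − 2.9% = 1.6 percentage points.
So the ratio between them halves every 70/1.6 ≈ 43.75 years.
An 11× gap takes log₂(11) ≈ 3.46 halvings to close: 3.46 × 43.75 ≈ 151 years.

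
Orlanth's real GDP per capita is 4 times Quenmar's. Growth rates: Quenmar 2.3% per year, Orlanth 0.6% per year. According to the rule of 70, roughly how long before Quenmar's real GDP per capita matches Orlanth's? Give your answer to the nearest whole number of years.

roughly 82 years

Quenmar gains on Orlanth at 2.3% − 0.6% = 1.7 points a year.
At that relative rate the gap halves every 70/1.7 ≈ 41.18 years.
A 4 times gap closes after 2 halvings: 2 × 41.18 ≈ 82 years.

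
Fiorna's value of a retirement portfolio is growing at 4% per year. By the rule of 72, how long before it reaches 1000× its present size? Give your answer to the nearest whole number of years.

Doubling time ≈ 72/4 = 18.00 years.
1000× is log₂ 1000 ≈ 9.97 doublings, so ≈ 9.97 × 18.00 = 179 years.

about 179 years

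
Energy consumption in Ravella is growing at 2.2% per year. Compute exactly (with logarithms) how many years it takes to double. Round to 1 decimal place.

31.9 years

t = ln(2) / ln(1 + 0.022) = 0.6931 / 0.021761 ≈ 31.85.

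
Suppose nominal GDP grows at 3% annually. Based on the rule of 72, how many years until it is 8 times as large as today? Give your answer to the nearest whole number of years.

Doubling time ≈ 72/3 = 24.00 years.
Getting to 8× needs 3 doublings: 3 × 24.00 ≈ 72 years.

72 years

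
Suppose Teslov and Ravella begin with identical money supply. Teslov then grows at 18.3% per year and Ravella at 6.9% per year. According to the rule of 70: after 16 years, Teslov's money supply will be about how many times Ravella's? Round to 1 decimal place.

approximately 6.1 times

Rate gap = 18.3% − 6.9% = 11.4 points.
The ratio doubles every 70/11.4 ≈ 6.14 years.
16/6.14 ≈ 2.61 doublings → ratio ≈ 2^2.61 ≈ 6.1.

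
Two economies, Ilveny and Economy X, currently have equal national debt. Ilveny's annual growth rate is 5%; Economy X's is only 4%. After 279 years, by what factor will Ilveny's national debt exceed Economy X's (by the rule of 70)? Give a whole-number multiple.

about 16 times

Only the 1-point difference matters.
70/1 ≈ 70.00 years per doubling of the ratio; 279 years gives 3.99 doublings, so ≈ 16×.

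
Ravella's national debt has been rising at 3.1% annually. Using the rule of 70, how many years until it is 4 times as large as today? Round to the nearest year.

Doubling time ≈ 70/3.1 = 22.58 years.
4 = 2^2, so 2 doublings → 45 years.

about 45 years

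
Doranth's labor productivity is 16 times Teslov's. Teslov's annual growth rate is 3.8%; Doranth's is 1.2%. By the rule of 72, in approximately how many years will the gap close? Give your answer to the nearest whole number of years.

roughly 111 years

Teslov gains on Doranth at 3.8% − 1.2% = 2.6 points a year.
At that relative rate the gap halves every 72/2.6 ≈ 27.69 years.
A 16 times gap closes after 4 halvings: 4 × 27.69 ≈ 111 years.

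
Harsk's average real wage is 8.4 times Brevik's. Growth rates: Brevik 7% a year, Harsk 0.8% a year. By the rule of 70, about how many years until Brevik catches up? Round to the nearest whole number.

≈ 35 years

The growth-rate gap is 7% − 0.8% = 6.2 percentage points.
So the ratio between them halves every 70/6.2 ≈ 11.29 years.
An 8.4 times gap takes log₂(8.4) ≈ 3.07 halvings to close: 3.07 × 11.29 ≈ 35 years.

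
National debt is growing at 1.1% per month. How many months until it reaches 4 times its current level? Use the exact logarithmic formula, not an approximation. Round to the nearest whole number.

t = ln(4) / ln(1 + 0.011) = 1.3863 / 0.010940 ≈ 126.72.
≈ 127 months.

127 months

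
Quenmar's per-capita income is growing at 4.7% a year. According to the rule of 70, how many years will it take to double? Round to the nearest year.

≈ 15 years

70/4.7 ≈ 14.89, so it doubles roughly every 15 years.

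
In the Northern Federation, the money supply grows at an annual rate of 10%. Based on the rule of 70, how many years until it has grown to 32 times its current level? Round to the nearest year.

One doubling takes 70/10 = 7.00 years.
32 = 2^5, so 5 doublings → 35 years.

roughly 35 years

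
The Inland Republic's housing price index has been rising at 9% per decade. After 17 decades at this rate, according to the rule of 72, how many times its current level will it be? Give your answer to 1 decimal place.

Doubles every ≈ 8.00 decades (72/9).
17 decades is 2.13 doublings; 2^2.13 ≈ 4.4×.

around 4.4 times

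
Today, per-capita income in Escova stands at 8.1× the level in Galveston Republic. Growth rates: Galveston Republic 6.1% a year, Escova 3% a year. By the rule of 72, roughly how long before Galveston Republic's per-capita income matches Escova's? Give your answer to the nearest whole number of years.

What matters is the difference: 3.1 pp.
Rule of 72 on the gap: the ratio halves every 72/3.1 ≈ 23.23 years.
An 8.1× gap takes log₂(8.1) ≈ 3.02 halvings to close: 3.02 × 23.23 ≈ 70 years.

70 years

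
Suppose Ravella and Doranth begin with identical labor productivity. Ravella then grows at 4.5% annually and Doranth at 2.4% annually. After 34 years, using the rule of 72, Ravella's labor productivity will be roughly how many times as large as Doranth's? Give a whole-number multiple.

Ravella pulls ahead at 2.1 pp per year, so the ratio doubles every 72/2.1 ≈ 34.29 years.
In 34 years that's 0.99 doublings: 2^0.99 ≈ 2.

around 2 times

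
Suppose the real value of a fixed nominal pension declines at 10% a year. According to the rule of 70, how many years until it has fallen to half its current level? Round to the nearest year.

Halving time ≈ 70 / 10 = 7.00 → 7 years.

≈ 7 years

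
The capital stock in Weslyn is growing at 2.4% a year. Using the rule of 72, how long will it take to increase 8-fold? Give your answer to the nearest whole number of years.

≈ 90 years

Doubling time ≈ 72/2.4 = 30.00 years.
8 = 2^3, so 3 doublings → 90 years.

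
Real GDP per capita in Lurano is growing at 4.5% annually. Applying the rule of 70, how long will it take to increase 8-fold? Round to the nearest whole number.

Doubling time ≈ 70/4.5 = 15.56 years.
8× is 3 doublings, so 3 × 15.56 ≈ 47 years.

≈ 47 years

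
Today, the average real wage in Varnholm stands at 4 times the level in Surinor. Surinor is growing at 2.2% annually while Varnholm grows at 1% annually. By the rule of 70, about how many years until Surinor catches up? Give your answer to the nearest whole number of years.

around 117 years

The growth-rate gap is 2.2% − 1% = 1.2 percentage points.
So the ratio between them halves every 70/1.2 ≈ 58.33 years.
A 4 times gap closes after 2 halvings: 2 × 58.33 ≈ 117 years.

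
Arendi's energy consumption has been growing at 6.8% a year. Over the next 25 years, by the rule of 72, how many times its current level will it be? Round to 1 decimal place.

Doubles every ≈ 10.59 years (72/6.8).
25 years is 2.36 doublings; 2^2.36 ≈ 5.1×.

approximately 5.1 times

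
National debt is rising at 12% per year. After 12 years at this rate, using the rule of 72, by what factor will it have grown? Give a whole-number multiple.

≈ 4 times

72/12 ≈ 6.00 years per doubling.
12 years fits 2 doublings: 2^2 = 4.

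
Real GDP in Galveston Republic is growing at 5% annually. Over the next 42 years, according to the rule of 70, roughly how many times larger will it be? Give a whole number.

70/5 ≈ 14.00 years per doubling.
42 years fits 3 doublings: 2^3 = 8.

about 8 times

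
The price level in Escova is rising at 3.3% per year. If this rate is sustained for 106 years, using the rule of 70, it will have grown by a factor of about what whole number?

32 times

70/3.3 ≈ 21.21 years per doubling.
106 years fits 5 doublings: 2^5 = 32.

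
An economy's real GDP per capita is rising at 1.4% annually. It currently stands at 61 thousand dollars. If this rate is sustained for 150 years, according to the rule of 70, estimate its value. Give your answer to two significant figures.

≈ 490 thousand dollars

Doubling time ≈ 70/1.4 = 50.00 years.
150 years is 150/50.00 ≈ 3.00 doublings, a factor of 2^3.00 ≈ 8.00.
61 × 8.00 ≈ 490 thousand dollars.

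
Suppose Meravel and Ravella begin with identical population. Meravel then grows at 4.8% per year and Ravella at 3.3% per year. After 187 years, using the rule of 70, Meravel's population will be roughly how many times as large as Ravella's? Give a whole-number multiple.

Only the 1.5-point difference matters.
70/1.5 ≈ 46.67 years per doubling of the ratio; 187 years gives 4.01 doublings, so ≈ 16×.

16 times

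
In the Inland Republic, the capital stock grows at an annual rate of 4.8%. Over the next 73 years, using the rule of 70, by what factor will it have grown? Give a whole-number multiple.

70/4.8 ≈ 14.58 years per doubling.
73 years fits 5 doublings: 2^5 = 32.

≈ 32 times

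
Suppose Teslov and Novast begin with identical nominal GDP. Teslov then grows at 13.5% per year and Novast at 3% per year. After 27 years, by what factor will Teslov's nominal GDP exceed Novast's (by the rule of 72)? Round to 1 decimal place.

Teslov pulls ahead at 10.5 pp per year, so the ratio doubles every 72/10.5 ≈ 6.86 years.
In 27 years that's 3.94 doublings: 2^3.94 ≈ 15.3.

15.3 times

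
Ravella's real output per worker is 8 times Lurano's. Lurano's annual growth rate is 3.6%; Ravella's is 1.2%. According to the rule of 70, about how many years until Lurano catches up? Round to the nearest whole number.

The growth-rate gap is 3.6% − 1.2% = 2.4 percentage points.
So the ratio between them halves every 70/2.4 ≈ 29.17 years.
An 8 times gap closes after 3 halvings: 3 × 29.17 ≈ 88 years.

88 years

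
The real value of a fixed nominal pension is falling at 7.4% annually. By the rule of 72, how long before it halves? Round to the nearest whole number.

Falling at 7.4%, it halves about every 72/7.4 = 9.73 years.

roughly 10 years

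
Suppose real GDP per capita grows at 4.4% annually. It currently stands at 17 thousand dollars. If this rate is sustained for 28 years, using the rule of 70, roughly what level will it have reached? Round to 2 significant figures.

about 58 thousand dollars

It doubles every 70/4.4 ≈ 15.91 years, so 28 years is 1.76 doublings.
2^1.76 ≈ 3.39; 17 × 3.39 ≈ 58 thousand dollars.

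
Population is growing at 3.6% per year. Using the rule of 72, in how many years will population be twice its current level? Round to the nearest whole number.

about 20 years

72/3.6 ≈ 20.00, so it doubles roughly every 20 years.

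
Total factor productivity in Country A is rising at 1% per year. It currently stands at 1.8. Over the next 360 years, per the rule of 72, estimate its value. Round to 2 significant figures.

58

Doubling time ≈ 72/1 = 72.00 years.
360 years is 360/72.00 ≈ 5.00 doublings, a factor of 2^5.00 ≈ 32.00.
1.8 × 32.00 ≈ 58.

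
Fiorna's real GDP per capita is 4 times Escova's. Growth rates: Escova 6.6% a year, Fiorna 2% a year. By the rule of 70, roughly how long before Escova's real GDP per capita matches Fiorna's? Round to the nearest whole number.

around 30 years

Escova gains on Fiorna at 6.6% − 2% = 4.6 points a year.
At that relative rate the gap halves every 70/4.6 ≈ 15.22 years.
A 4 times gap closes after 2 halvings: 2 × 15.22 ≈ 30 years.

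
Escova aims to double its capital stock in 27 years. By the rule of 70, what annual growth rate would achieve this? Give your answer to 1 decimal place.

70 / 27 ≈ 2.59, so about 2.6% annually.

roughly 2.6% annually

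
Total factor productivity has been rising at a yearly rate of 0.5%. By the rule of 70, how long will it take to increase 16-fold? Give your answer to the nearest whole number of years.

approximately 560 years

One doubling takes 70/0.5 = 140.00 years.
16× is 4 doublings, so 4 × 140.00 ≈ 560 years.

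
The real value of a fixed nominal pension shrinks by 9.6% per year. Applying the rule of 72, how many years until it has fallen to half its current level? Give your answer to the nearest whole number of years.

around 8 years

The rule works in reverse for decay: 72/9.6 ≈ 7.50 years to halve.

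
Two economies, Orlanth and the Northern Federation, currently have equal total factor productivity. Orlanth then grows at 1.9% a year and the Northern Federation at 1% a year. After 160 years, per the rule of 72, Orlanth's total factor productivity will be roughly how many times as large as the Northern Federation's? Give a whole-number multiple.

about 4 times

Rate gap = 1.9% − 1% = 0.9 points.
The ratio doubles every 72/0.9 ≈ 80.00 years.
160/80.00 ≈ 2.00 doublings → ratio ≈ 2^2.00 ≈ 4.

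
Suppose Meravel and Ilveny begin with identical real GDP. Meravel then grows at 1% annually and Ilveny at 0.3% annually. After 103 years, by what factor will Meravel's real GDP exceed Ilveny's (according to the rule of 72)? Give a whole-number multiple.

around 2 times

Rate gap = 1% − 0.3% = 0.7 points.
The ratio doubles every 72/0.7 ≈ 102.86 years.
103/102.86 ≈ 1.00 doublings → ratio ≈ 2^1.00 ≈ 2.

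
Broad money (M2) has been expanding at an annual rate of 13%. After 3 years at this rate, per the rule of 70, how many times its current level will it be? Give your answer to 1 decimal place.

Doubles every ≈ 5.38 years (70/13).
3 years is 0.56 doublings; 2^0.56 ≈ 1.5×.

1.5 times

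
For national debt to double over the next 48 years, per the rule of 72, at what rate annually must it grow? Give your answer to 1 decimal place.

≈ 1.5%

72 / 48 ≈ 1.50, so about 1.5% annually.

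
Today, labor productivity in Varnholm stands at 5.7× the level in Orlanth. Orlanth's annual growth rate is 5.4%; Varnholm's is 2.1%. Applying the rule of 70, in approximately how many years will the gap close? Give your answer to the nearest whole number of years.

about 53 years

The growth-rate gap is 5.4% − 2.1% = 3.3 percentage points.
So the ratio between them halves every 70/3.3 ≈ 21.21 years.
A 5.7× gap takes log₂(5.7) ≈ 2.51 halvings to close: 2.51 × 21.21 ≈ 53 years.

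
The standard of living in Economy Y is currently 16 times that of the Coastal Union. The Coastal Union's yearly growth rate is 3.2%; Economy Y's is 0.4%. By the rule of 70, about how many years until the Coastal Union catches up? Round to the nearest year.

What matters is the difference: 2.8 pp.
Rule of 70 on the gap: the ratio halves every 70/2.8 ≈ 25.00 years.
A 16 times gap closes after 4 halvings: 4 × 25.00 ≈ 100 years.

≈ 100 years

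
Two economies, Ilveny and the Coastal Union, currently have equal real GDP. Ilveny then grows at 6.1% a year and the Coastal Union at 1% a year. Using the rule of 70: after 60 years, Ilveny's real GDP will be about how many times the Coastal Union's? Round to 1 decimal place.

Rate gap = 6.1% − 1% = 5.1 points.
The ratio doubles every 70/5.1 ≈ 13.73 years.
60/13.73 ≈ 4.37 doublings → ratio ≈ 2^4.37 ≈ 20.7.

around 20.7 times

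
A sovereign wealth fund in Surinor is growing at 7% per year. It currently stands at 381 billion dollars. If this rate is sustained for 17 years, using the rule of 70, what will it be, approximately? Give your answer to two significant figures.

Doubling time ≈ 70/7 = 10.00 years.
17 years is 17/10.00 ≈ 1.70 doublings, a factor of 2^1.70 ≈ 3.25.
381 × 3.25 ≈ 1200 billion dollars.

approximately 1200 billion dollars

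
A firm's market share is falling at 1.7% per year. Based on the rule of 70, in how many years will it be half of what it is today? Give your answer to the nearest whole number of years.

The rule works in reverse for decay: 70/1.7 ≈ 41.18 years to halve.

≈ 41 years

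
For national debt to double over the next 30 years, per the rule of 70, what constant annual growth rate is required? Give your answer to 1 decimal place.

70 / 30 ≈ 2.33, so about 2.3% a year.

approximately 2.3%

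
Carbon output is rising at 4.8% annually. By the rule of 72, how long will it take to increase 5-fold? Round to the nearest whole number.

about 35 years

One doubling takes 72/4.8 = 15.00 years.
Reaching 5× takes log₂(5) ≈ 2.32 doublings.
2.32 × 15.00 ≈ 35 years.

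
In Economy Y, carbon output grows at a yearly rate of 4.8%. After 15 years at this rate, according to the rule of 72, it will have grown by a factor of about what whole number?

Doubling time ≈ 72/4.8 = 15.00 years.
15/15.00 ≈ 1 doubling, so about 2^1 = 2×.

about 2 times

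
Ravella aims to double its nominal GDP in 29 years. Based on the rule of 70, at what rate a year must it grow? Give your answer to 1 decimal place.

2.4%

70 / 29 ≈ 2.41, so about 2.4% a year.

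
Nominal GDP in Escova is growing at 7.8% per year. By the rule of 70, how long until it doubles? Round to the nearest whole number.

70/7.8 ≈ 8.97, so it doubles roughly every 9 years.

approximately 9 years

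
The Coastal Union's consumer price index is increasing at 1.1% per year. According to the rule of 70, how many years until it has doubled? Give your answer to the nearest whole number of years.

≈ 64 years

Doubling time ≈ 70 / 1.1 = 63.64 years.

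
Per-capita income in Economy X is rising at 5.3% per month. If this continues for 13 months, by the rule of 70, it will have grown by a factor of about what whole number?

≈ 2 times

At 5.3% one doubling takes ≈ 13.21 months; 13 months is 1 of them, so ×2.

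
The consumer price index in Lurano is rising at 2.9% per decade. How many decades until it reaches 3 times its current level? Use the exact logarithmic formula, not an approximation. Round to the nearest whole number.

38 decades

t = ln(3) / ln(1 + 0.029) = 1.0986 / 0.028587 ≈ 38.43.
≈ 38 decades.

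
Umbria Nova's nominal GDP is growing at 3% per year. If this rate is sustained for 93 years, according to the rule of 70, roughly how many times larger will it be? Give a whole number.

70/3 ≈ 23.33 years per doubling.
93 years fits 4 doublings: 2^4 = 16.

roughly 16 times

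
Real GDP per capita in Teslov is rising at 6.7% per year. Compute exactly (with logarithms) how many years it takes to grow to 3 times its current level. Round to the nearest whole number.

t = ln(3) / ln(1 + 0.067) = 1.0986 / 0.064851 ≈ 16.94.
≈ 17 years.

17 years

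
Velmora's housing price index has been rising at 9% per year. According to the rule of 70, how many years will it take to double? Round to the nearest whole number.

roughly 8 years

Doubling time ≈ 70 / 9 = 7.78 years.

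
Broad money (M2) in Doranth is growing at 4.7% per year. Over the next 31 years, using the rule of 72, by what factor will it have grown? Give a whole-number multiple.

roughly 4 times

72/4.7 ≈ 15.32 years per doubling.
31 years fits 2 doublings: 2^2 = 4.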